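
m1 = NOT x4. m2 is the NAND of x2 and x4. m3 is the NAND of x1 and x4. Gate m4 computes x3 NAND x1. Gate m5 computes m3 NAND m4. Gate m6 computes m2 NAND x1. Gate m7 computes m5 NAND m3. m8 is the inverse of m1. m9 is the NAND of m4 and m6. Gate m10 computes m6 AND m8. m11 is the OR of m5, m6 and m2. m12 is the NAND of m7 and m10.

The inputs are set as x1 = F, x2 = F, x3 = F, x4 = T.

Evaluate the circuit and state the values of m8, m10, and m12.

m8 = T, m10 = T, m12 = F

m1 = NOT x4 = NOT T = F
m2 = x2 NAND x4 = F NAND T = T
m3 = x1 NAND x4 = F NAND T = T
m4 = x3 NAND x1 = F NAND F = T
m5 = m3 NAND m4 = T NAND T = F
m6 = m2 NAND x1 = T NAND F = T
m7 = m5 NAND m3 = F NAND T = T
m8 = NOT m1 = NOT F = T
m10 = m6 AND m8 = T AND T = T
m12 = m7 NAND m10 = T NAND T = F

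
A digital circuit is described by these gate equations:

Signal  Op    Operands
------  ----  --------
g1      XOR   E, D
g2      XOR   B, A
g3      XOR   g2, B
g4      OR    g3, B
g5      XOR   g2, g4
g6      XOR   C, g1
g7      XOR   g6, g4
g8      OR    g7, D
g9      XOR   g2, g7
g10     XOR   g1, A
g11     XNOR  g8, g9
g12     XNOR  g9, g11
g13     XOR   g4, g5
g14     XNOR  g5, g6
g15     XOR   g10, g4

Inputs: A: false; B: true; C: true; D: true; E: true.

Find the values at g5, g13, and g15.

g1 = E XOR D = true XOR true = false
g2 = B XOR A = true XOR false = true
g3 = g2 XOR B = true XOR true = false
g4 = g3 OR B = false OR true = true
g5 = g2 XOR g4 = true XOR true = false
g10 = g1 XOR A = false XOR false = false
g13 = g4 XOR g5 = true XOR false = true
g15 = g10 XOR g4 = false XOR true = true

g5 = false, g13 = true, g15 = true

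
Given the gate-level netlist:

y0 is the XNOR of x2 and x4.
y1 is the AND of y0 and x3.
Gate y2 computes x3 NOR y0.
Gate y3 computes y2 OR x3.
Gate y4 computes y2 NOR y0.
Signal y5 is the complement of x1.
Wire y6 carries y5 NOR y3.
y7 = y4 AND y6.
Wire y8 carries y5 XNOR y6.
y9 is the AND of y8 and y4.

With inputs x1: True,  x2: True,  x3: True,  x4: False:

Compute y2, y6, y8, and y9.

y2 = False; y6 = False; y8 = True; y9 = True

y0 = x2 XNOR x4 = True XNOR False = False
y2 = x3 NOR y0 = True NOR False = False
y3 = y2 OR x3 = False OR True = True
y4 = y2 NOR y0 = False NOR False = True
y5 = NOT x1 = NOT True = False
y6 = y5 NOR y3 = False NOR True = False
y8 = y5 XNOR y6 = False XNOR False = True
y9 = y8 AND y4 = True AND True = True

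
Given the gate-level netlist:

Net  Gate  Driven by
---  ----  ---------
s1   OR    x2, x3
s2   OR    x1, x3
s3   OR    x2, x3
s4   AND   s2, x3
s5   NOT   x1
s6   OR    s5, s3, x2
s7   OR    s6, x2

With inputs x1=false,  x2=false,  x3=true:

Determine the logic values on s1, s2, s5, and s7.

s1 = x2 OR x3 = false OR true = true
s2 = x1 OR x3 = false OR true = true
s3 = x2 OR x3 = false OR true = true
s5 = NOT x1 = NOT false = true
s6 = s5 OR s3 OR x2 = true OR true OR false = true
s7 = s6 OR x2 = true OR false = true

s1 = true; s2 = true; s5 = true; s7 = true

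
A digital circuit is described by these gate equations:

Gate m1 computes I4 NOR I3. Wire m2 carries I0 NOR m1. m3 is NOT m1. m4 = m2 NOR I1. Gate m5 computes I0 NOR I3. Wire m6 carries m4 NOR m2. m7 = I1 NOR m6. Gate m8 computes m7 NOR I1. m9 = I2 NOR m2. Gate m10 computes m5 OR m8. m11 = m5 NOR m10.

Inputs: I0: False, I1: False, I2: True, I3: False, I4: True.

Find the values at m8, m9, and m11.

m1 = I4 NOR I3 = True NOR False = False
m2 = I0 NOR m1 = False NOR False = True
m4 = m2 NOR I1 = True NOR False = False
m5 = I0 NOR I3 = False NOR False = True
m6 = m4 NOR m2 = False NOR True = False
m7 = I1 NOR m6 = False NOR False = True
m8 = m7 NOR I1 = True NOR False = False
m9 = I2 NOR m2 = True NOR True = False
m10 = m5 OR m8 = True OR False = True
m11 = m5 NOR m10 = True NOR True = False

m8 = False; m9 = False; m11 = False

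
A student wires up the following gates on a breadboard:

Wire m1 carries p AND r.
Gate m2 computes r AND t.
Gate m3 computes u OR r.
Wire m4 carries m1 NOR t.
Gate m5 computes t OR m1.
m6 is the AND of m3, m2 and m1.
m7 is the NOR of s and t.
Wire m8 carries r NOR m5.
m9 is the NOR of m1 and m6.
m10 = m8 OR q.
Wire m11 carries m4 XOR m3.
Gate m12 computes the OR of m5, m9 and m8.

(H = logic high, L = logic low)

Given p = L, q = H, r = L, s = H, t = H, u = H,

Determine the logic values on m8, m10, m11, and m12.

m8 = L, m10 = H, m11 = H, m12 = H

m1 = p AND r = L AND L = L
m2 = r AND t = L AND H = L
m3 = u OR r = H OR L = H
m4 = m1 NOR t = L NOR H = L
m5 = t OR m1 = H OR L = H
m6 = m3 AND m2 AND m1 = H AND L AND L = L
m8 = r NOR m5 = L NOR H = L
m9 = m1 NOR m6 = L NOR L = H
m10 = m8 OR q = L OR H = H
m11 = m4 XOR m3 = L XOR H = H
m12 = m5 OR m9 OR m8 = H OR H OR L = H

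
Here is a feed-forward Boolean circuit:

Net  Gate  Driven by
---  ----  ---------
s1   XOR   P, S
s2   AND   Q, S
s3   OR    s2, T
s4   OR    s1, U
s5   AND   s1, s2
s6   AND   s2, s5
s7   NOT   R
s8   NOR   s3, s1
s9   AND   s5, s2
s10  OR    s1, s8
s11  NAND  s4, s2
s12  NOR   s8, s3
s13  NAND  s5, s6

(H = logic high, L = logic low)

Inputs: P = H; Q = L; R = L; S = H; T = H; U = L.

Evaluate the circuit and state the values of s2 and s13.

s1 = P XOR S = H XOR H = L
s2 = Q AND S = L AND H = L
s5 = s1 AND s2 = L AND L = L
s6 = s2 AND s5 = L AND L = L
s13 = s5 NAND s6 = L NAND L = H

s2 = L, s13 = H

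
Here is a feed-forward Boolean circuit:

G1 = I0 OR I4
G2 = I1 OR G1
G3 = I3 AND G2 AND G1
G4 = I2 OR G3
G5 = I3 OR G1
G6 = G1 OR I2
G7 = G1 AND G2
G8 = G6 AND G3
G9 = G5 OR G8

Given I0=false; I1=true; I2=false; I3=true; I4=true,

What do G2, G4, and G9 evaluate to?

G2 = true; G4 = true; G9 = true

G1 = I0 OR I4 = false OR true = true
G2 = I1 OR G1 = true OR true = true
G3 = I3 AND G2 AND G1 = true AND true AND true = true
G4 = I2 OR G3 = false OR true = true
G5 = I3 OR G1 = true OR true = true
G6 = G1 OR I2 = true OR false = true
G8 = G6 AND G3 = true AND true = true
G9 = G5 OR G8 = true OR true = true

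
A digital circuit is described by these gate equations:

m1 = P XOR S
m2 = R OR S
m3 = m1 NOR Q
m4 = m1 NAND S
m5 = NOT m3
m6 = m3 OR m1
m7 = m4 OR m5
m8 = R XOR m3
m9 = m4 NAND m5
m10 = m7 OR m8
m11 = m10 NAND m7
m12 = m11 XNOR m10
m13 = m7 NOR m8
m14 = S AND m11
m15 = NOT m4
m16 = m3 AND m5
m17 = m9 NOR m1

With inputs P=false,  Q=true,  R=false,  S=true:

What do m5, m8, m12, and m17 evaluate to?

m1 = P XOR S = false XOR true = true
m3 = m1 NOR Q = true NOR true = false
m4 = m1 NAND S = true NAND true = false
m5 = NOT m3 = NOT false = true
m7 = m4 OR m5 = false OR true = true
m8 = R XOR m3 = false XOR false = false
m9 = m4 NAND m5 = false NAND true = true
m10 = m7 OR m8 = true OR false = true
m11 = m10 NAND m7 = true NAND true = false
m12 = m11 XNOR m10 = false XNOR true = false
m17 = m9 NOR m1 = true NOR true = false

m5 = true, m8 = false, m12 = false, m17 = false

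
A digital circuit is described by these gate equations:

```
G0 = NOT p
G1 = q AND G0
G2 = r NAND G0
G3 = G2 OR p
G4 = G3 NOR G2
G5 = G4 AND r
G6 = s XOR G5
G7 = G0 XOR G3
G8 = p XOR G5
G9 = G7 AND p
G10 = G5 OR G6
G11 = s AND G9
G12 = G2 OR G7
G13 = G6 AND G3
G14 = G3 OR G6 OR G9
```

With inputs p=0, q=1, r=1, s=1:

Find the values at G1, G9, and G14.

G0 = NOT p = NOT 0 = 1
G1 = q AND G0 = 1 AND 1 = 1
G2 = r NAND G0 = 1 NAND 1 = 0
G3 = G2 OR p = 0 OR 0 = 0
G4 = G3 NOR G2 = 0 NOR 0 = 1
G5 = G4 AND r = 1 AND 1 = 1
G6 = s XOR G5 = 1 XOR 1 = 0
G7 = G0 XOR G3 = 1 XOR 0 = 1
G9 = G7 AND p = 1 AND 0 = 0
G14 = G3 OR G6 OR G9 = 0 OR 0 OR 0 = 0

G1 = 1, G9 = 0, G14 = 0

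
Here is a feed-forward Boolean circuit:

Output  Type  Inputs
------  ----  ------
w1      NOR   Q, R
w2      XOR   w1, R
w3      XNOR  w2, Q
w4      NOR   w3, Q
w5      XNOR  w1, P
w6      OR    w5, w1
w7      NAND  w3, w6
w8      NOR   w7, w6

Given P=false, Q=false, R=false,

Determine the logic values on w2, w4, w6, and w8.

w2 = true, w4 = true, w6 = true, w8 = false

w1 = Q NOR R = false NOR false = true
w2 = w1 XOR R = true XOR false = true
w3 = w2 XNOR Q = true XNOR false = false
w4 = w3 NOR Q = false NOR false = true
w5 = w1 XNOR P = true XNOR false = false
w6 = w5 OR w1 = false OR true = true
w7 = w3 NAND w6 = false NAND true = true
w8 = w7 NOR w6 = true NOR true = false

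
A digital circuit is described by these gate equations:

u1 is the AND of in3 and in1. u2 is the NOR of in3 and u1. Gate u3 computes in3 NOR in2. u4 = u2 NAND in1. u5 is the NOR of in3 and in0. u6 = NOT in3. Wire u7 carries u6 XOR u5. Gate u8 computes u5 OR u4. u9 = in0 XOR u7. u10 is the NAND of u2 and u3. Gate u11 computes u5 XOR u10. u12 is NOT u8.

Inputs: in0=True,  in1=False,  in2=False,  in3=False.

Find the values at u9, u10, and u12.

u1 = in3 AND in1 = False AND False = False
u2 = in3 NOR u1 = False NOR False = True
u3 = in3 NOR in2 = False NOR False = True
u4 = u2 NAND in1 = True NAND False = True
u5 = in3 NOR in0 = False NOR True = False
u6 = NOT in3 = NOT False = True
u7 = u6 XOR u5 = True XOR False = True
u8 = u5 OR u4 = False OR True = True
u9 = in0 XOR u7 = True XOR True = False
u10 = u2 NAND u3 = True NAND True = False
u12 = NOT u8 = NOT True = False

u9 = False  u10 = False  u12 = False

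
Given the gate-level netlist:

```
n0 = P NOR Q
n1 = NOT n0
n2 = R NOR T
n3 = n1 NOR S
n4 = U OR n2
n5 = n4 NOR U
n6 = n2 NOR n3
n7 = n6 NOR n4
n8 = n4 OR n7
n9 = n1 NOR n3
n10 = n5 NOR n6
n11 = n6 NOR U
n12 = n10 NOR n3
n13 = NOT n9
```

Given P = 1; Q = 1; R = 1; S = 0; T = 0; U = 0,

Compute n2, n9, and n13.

n2 = 0; n9 = 0; n13 = 1

n0 = P NOR Q = 1 NOR 1 = 0
n1 = NOT n0 = NOT 0 = 1
n2 = R NOR T = 1 NOR 0 = 0
n3 = n1 NOR S = 1 NOR 0 = 0
n9 = n1 NOR n3 = 1 NOR 0 = 0
n13 = NOT n9 = NOT 0 = 1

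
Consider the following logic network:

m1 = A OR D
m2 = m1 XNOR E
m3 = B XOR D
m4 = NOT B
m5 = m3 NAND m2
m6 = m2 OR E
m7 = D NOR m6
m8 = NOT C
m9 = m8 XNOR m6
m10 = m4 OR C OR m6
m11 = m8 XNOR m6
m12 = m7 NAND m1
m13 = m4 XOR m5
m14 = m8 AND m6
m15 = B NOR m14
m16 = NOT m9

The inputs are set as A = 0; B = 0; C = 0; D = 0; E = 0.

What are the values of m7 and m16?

m7 = 0, m16 = 0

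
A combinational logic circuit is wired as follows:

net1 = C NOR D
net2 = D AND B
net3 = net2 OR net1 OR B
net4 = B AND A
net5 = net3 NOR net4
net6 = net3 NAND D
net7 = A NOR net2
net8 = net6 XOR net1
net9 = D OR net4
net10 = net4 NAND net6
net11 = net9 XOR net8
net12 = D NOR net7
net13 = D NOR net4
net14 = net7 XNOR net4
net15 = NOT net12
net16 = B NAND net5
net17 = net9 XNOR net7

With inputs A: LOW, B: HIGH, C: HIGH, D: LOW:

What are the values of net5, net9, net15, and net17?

net1 = C NOR D = HIGH NOR LOW = LOW
net2 = D AND B = LOW AND HIGH = LOW
net3 = net2 OR net1 OR B = LOW OR LOW OR HIGH = HIGH
net4 = B AND A = HIGH AND LOW = LOW
net5 = net3 NOR net4 = HIGH NOR LOW = LOW
net7 = A NOR net2 = LOW NOR LOW = HIGH
net9 = D OR net4 = LOW OR LOW = LOW
net12 = D NOR net7 = LOW NOR HIGH = LOW
net15 = NOT net12 = NOT LOW = HIGH
net17 = net9 XNOR net7 = LOW XNOR HIGH = LOW

net5 = LOW, net9 = LOW, net15 = HIGH, net17 = LOW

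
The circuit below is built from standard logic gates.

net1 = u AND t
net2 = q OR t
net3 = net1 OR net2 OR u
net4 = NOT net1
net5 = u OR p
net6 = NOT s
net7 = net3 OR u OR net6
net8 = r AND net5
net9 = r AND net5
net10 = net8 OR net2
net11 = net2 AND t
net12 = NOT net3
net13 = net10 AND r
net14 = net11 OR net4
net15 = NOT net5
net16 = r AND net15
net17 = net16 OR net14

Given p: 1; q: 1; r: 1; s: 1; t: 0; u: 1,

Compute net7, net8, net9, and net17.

net7 = 1, net8 = 1, net9 = 1, net17 = 1

net1 = u AND t = 1 AND 0 = 0
net2 = q OR t = 1 OR 0 = 1
net3 = net1 OR net2 OR u = 0 OR 1 OR 1 = 1
net4 = NOT net1 = NOT 0 = 1
net5 = u OR p = 1 OR 1 = 1
net6 = NOT s = NOT 1 = 0
net7 = net3 OR u OR net6 = 1 OR 1 OR 0 = 1
net8 = r AND net5 = 1 AND 1 = 1
net9 = r AND net5 = 1 AND 1 = 1
net11 = net2 AND t = 1 AND 0 = 0
net14 = net11 OR net4 = 0 OR 1 = 1
net15 = NOT net5 = NOT 1 = 0
net16 = r AND net15 = 1 AND 0 = 0
net17 = net16 OR net14 = 0 OR 1 = 1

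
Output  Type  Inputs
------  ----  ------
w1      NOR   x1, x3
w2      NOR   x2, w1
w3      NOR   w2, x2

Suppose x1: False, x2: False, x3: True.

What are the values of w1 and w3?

w1 = False  w3 = False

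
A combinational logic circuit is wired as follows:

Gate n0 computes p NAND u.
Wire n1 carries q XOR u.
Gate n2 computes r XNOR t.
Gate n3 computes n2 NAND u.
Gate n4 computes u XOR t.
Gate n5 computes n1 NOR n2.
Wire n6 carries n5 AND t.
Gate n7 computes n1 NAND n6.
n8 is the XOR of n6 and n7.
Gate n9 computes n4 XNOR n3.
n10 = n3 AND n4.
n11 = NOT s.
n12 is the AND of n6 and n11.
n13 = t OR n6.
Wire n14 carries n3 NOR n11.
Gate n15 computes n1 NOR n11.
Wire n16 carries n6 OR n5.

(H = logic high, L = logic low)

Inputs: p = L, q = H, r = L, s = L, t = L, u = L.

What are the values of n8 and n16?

n1 = q XOR u = H XOR L = H
n2 = r XNOR t = L XNOR L = H
n5 = n1 NOR n2 = H NOR H = L
n6 = n5 AND t = L AND L = L
n7 = n1 NAND n6 = H NAND L = H
n8 = n6 XOR n7 = L XOR H = H
n16 = n6 OR n5 = L OR L = L

n8 = H; n16 = L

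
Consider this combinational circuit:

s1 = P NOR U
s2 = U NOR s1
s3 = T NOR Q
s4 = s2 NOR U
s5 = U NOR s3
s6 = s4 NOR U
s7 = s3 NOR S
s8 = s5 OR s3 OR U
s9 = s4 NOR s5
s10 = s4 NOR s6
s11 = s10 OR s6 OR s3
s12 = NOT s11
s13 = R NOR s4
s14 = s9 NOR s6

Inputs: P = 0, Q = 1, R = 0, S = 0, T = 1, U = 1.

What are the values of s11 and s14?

s11 = 1; s14 = 0

s1 = P NOR U = 0 NOR 1 = 0
s2 = U NOR s1 = 1 NOR 0 = 0
s3 = T NOR Q = 1 NOR 1 = 0
s4 = s2 NOR U = 0 NOR 1 = 0
s5 = U NOR s3 = 1 NOR 0 = 0
s6 = s4 NOR U = 0 NOR 1 = 0
s9 = s4 NOR s5 = 0 NOR 0 = 1
s10 = s4 NOR s6 = 0 NOR 0 = 1
s11 = s10 OR s6 OR s3 = 1 OR 0 OR 0 = 1
s14 = s9 NOR s6 = 1 NOR 0 = 0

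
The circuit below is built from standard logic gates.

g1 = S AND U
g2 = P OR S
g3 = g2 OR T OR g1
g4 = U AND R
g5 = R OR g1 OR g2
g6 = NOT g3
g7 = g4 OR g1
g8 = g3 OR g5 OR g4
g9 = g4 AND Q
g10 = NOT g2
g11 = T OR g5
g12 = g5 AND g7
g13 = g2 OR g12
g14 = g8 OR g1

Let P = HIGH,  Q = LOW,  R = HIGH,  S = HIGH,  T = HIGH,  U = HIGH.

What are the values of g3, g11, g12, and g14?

g3 = HIGH, g11 = HIGH, g12 = HIGH, g14 = HIGH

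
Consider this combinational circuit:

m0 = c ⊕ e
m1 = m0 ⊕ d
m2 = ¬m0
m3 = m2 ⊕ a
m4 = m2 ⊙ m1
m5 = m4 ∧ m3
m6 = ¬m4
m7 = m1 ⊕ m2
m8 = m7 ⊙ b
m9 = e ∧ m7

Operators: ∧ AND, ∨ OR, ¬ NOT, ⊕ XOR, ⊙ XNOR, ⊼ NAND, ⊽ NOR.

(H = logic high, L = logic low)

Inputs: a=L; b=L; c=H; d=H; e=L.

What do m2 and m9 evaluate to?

m2 = L  m9 = L

m0 = c XOR e = H XOR L = H
m1 = m0 XOR d = H XOR H = L
m2 = NOT m0 = NOT H = L
m7 = m1 XOR m2 = L XOR L = L
m9 = e AND m7 = L AND L = L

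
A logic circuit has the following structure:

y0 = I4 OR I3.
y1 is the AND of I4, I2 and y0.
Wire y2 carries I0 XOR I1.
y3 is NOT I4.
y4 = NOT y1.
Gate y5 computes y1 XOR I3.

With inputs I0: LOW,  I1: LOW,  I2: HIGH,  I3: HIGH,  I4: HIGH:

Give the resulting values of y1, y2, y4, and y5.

y0 = I4 OR I3 = HIGH OR HIGH = HIGH
y1 = I4 AND I2 AND y0 = HIGH AND HIGH AND HIGH = HIGH
y2 = I0 XOR I1 = LOW XOR LOW = LOW
y4 = NOT y1 = NOT HIGH = LOW
y5 = y1 XOR I3 = HIGH XOR HIGH = LOW

y1 = HIGH; y2 = LOW; y4 = LOW; y5 = LOW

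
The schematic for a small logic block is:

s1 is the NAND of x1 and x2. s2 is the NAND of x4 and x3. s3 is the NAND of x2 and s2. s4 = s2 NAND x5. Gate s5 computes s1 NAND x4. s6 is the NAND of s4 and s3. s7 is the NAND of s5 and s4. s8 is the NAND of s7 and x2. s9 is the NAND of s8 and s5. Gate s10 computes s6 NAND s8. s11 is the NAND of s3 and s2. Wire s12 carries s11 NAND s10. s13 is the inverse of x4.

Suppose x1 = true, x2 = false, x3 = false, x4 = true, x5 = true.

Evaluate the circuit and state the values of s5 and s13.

s5 = false, s13 = false

s1 = x1 NAND x2 = true NAND false = true
s5 = s1 NAND x4 = true NAND true = false
s13 = NOT x4 = NOT true = false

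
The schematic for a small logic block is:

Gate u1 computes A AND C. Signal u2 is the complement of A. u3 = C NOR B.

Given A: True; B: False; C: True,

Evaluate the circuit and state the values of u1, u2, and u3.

u1 = A AND C = True AND True = True
u2 = NOT A = NOT True = False
u3 = C NOR B = True NOR False = False

u1 = True, u2 = False, u3 = False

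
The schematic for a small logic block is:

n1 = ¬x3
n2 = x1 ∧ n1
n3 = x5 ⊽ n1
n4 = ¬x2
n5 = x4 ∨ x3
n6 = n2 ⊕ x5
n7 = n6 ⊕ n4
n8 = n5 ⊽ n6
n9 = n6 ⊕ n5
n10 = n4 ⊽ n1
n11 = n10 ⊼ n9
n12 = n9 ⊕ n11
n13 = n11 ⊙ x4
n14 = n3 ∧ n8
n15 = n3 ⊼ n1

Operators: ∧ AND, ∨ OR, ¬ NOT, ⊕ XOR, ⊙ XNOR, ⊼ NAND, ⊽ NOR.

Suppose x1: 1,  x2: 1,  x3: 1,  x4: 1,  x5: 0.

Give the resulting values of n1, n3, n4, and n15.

n1 = 0  n3 = 1  n4 = 0  n15 = 1

n1 = NOT x3 = NOT 1 = 0
n3 = x5 NOR n1 = 0 NOR 0 = 1
n4 = NOT x2 = NOT 1 = 0
n15 = n3 NAND n1 = 1 NAND 0 = 1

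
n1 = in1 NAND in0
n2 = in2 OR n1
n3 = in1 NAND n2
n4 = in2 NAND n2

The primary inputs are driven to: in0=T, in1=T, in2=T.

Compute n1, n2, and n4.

n1 = F, n2 = T, n4 = F

n1 = in1 NAND in0 = T NAND T = F
n2 = in2 OR n1 = T OR F = T
n4 = in2 NAND n2 = T NAND T = F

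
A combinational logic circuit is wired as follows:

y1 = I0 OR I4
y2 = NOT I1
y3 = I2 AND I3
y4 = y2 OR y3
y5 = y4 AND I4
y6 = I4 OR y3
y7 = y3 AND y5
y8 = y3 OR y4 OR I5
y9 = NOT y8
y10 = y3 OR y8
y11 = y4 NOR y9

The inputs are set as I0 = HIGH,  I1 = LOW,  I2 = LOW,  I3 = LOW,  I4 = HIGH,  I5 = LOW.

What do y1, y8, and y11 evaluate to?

y1 = I0 OR I4 = HIGH OR HIGH = HIGH
y2 = NOT I1 = NOT LOW = HIGH
y3 = I2 AND I3 = LOW AND LOW = LOW
y4 = y2 OR y3 = HIGH OR LOW = HIGH
y8 = y3 OR y4 OR I5 = LOW OR HIGH OR LOW = HIGH
y9 = NOT y8 = NOT HIGH = LOW
y11 = y4 NOR y9 = HIGH NOR LOW = LOW

y1 = HIGH, y8 = HIGH, y11 = LOW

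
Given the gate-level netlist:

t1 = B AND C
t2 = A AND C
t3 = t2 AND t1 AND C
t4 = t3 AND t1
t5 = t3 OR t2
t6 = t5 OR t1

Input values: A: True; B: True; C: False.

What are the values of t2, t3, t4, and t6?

t2 = False, t3 = False, t4 = False, t6 = False

t1 = B AND C = True AND False = False
t2 = A AND C = True AND False = False
t3 = t2 AND t1 AND C = False AND False AND False = False
t4 = t3 AND t1 = False AND False = False
t5 = t3 OR t2 = False OR False = False
t6 = t5 OR t1 = False OR False = False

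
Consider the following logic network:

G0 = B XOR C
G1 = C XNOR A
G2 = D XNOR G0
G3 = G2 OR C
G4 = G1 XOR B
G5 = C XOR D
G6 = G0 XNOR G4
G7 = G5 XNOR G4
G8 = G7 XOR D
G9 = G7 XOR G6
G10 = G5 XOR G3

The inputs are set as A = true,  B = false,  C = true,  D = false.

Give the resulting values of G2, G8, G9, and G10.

G2 = false, G8 = true, G9 = false, G10 = false

G0 = B XOR C = false XOR true = true
G1 = C XNOR A = true XNOR true = true
G2 = D XNOR G0 = false XNOR true = false
G3 = G2 OR C = false OR true = true
G4 = G1 XOR B = true XOR false = true
G5 = C XOR D = true XOR false = true
G6 = G0 XNOR G4 = true XNOR true = true
G7 = G5 XNOR G4 = true XNOR true = true
G8 = G7 XOR D = true XOR false = true
G9 = G7 XOR G6 = true XOR true = false
G10 = G5 XOR G3 = true XOR true = false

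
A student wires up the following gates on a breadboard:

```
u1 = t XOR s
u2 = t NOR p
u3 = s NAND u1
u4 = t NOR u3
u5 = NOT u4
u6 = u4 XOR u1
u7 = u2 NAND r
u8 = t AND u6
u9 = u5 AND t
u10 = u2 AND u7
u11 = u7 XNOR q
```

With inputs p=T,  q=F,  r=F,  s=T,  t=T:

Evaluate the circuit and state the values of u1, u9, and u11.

u1 = F, u9 = T, u11 = F

u1 = t XOR s = T XOR T = F
u2 = t NOR p = T NOR T = F
u3 = s NAND u1 = T NAND F = T
u4 = t NOR u3 = T NOR T = F
u5 = NOT u4 = NOT F = T
u7 = u2 NAND r = F NAND F = T
u9 = u5 AND t = T AND T = T
u11 = u7 XNOR q = T XNOR F = F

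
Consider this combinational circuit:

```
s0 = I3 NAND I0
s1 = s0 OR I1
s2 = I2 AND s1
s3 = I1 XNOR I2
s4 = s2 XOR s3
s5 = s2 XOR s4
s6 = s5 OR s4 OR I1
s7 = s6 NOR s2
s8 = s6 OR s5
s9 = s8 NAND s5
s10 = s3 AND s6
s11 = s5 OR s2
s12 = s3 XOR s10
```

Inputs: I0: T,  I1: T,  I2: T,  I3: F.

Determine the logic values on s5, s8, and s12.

s0 = I3 NAND I0 = F NAND T = T
s1 = s0 OR I1 = T OR T = T
s2 = I2 AND s1 = T AND T = T
s3 = I1 XNOR I2 = T XNOR T = T
s4 = s2 XOR s3 = T XOR T = F
s5 = s2 XOR s4 = T XOR F = T
s6 = s5 OR s4 OR I1 = T OR F OR T = T
s8 = s6 OR s5 = T OR T = T
s10 = s3 AND s6 = T AND T = T
s12 = s3 XOR s10 = T XOR T = F

s5 = T, s8 = T, s12 = F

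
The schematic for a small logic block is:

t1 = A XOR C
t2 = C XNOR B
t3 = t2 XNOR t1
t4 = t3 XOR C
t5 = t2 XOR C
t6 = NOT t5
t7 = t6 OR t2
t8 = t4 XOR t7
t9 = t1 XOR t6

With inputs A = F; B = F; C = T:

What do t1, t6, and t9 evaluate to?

t1 = T  t6 = F  t9 = T

t1 = A XOR C = F XOR T = T
t2 = C XNOR B = T XNOR F = F
t5 = t2 XOR C = F XOR T = T
t6 = NOT t5 = NOT T = F
t9 = t1 XOR t6 = T XOR F = T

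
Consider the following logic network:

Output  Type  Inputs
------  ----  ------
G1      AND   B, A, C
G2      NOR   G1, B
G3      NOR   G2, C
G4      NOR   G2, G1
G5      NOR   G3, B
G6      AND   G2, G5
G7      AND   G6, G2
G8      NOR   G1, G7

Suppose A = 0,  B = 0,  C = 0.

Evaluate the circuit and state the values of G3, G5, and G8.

G3 = 0  G5 = 1  G8 = 0

G1 = B AND A AND C = 0 AND 0 AND 0 = 0
G2 = G1 NOR B = 0 NOR 0 = 1
G3 = G2 NOR C = 1 NOR 0 = 0
G5 = G3 NOR B = 0 NOR 0 = 1
G6 = G2 AND G5 = 1 AND 1 = 1
G7 = G6 AND G2 = 1 AND 1 = 1
G8 = G1 NOR G7 = 0 NOR 1 = 0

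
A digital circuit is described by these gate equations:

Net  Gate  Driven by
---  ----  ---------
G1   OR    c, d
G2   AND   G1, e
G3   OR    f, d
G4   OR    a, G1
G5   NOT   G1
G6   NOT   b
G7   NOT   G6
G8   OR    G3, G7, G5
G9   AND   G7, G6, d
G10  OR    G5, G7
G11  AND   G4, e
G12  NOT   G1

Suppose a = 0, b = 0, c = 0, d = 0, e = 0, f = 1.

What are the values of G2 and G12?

G2 = 0; G12 = 1

G1 = c OR d = 0 OR 0 = 0
G2 = G1 AND e = 0 AND 0 = 0
G12 = NOT G1 = NOT 0 = 1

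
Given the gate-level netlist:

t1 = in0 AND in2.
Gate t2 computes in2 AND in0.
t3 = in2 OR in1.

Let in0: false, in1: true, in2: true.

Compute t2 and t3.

t2 = false; t3 = true

t2 = in2 AND in0 = true AND false = false
t3 = in2 OR in1 = true OR true = true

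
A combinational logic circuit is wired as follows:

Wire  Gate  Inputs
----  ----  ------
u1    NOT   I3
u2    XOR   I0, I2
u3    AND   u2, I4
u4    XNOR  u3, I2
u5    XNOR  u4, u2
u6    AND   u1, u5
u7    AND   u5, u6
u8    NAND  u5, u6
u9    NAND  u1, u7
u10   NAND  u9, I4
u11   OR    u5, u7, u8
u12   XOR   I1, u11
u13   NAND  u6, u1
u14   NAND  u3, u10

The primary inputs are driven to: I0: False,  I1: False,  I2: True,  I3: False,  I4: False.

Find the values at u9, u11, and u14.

u9 = True; u11 = True; u14 = True

u1 = NOT I3 = NOT False = True
u2 = I0 XOR I2 = False XOR True = True
u3 = u2 AND I4 = True AND False = False
u4 = u3 XNOR I2 = False XNOR True = False
u5 = u4 XNOR u2 = False XNOR True = False
u6 = u1 AND u5 = True AND False = False
u7 = u5 AND u6 = False AND False = False
u8 = u5 NAND u6 = False NAND False = True
u9 = u1 NAND u7 = True NAND False = True
u10 = u9 NAND I4 = True NAND False = True
u11 = u5 OR u7 OR u8 = False OR False OR True = True
u14 = u3 NAND u10 = False NAND True = True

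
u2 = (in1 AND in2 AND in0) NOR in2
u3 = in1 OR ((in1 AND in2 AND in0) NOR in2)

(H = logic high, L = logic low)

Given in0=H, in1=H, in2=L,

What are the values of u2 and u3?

u2 = H, u3 = H

u2 = (H AND L AND H) NOR L = H
u3 = H OR ((H AND L AND H) NOR L) = H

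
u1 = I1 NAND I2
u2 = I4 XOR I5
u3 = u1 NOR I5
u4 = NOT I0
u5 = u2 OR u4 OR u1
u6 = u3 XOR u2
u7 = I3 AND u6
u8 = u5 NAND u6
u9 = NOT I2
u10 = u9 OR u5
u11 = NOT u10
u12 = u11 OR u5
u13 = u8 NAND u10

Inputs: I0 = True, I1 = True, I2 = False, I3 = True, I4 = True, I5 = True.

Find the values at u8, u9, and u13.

u8 = True, u9 = True, u13 = False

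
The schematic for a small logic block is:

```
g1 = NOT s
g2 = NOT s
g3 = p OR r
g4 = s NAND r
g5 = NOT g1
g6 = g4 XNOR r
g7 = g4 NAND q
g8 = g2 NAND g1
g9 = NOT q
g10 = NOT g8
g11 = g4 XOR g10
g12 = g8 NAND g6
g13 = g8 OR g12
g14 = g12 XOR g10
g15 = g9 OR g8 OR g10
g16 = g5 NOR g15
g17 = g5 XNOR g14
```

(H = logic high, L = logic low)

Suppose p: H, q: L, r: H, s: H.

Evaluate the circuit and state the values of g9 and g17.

g9 = H  g17 = H

g1 = NOT s = NOT H = L
g2 = NOT s = NOT H = L
g4 = s NAND r = H NAND H = L
g5 = NOT g1 = NOT L = H
g6 = g4 XNOR r = L XNOR H = L
g8 = g2 NAND g1 = L NAND L = H
g9 = NOT q = NOT L = H
g10 = NOT g8 = NOT H = L
g12 = g8 NAND g6 = H NAND L = H
g14 = g12 XOR g10 = H XOR L = H
g17 = g5 XNOR g14 = H XNOR H = H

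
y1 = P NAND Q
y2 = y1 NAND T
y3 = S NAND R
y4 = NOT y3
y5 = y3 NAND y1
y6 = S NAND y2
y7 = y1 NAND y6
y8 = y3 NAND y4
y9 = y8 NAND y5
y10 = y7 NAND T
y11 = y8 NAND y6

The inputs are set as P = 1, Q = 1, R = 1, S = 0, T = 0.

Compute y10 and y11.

y10 = 1; y11 = 0

y1 = P NAND Q = 1 NAND 1 = 0
y2 = y1 NAND T = 0 NAND 0 = 1
y3 = S NAND R = 0 NAND 1 = 1
y4 = NOT y3 = NOT 1 = 0
y6 = S NAND y2 = 0 NAND 1 = 1
y7 = y1 NAND y6 = 0 NAND 1 = 1
y8 = y3 NAND y4 = 1 NAND 0 = 1
y10 = y7 NAND T = 1 NAND 0 = 1
y11 = y8 NAND y6 = 1 NAND 1 = 0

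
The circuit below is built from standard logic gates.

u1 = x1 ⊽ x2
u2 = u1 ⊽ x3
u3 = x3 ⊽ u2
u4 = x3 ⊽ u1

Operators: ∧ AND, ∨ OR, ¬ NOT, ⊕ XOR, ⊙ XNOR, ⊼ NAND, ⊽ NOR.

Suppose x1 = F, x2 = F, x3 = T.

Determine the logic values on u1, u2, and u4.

u1 = T  u2 = F  u4 = F

u1 = x1 NOR x2 = F NOR F = T
u2 = u1 NOR x3 = T NOR T = F
u4 = x3 NOR u1 = T NOR T = F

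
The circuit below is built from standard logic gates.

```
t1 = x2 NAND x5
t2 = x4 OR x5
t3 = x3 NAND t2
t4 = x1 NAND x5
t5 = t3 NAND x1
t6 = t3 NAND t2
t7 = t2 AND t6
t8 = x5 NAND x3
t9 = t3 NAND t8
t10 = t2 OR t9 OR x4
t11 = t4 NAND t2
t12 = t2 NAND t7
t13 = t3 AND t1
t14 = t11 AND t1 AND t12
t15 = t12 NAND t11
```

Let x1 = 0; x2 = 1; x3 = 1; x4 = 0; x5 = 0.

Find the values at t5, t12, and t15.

t2 = x4 OR x5 = 0 OR 0 = 0
t3 = x3 NAND t2 = 1 NAND 0 = 1
t4 = x1 NAND x5 = 0 NAND 0 = 1
t5 = t3 NAND x1 = 1 NAND 0 = 1
t6 = t3 NAND t2 = 1 NAND 0 = 1
t7 = t2 AND t6 = 0 AND 1 = 0
t11 = t4 NAND t2 = 1 NAND 0 = 1
t12 = t2 NAND t7 = 0 NAND 0 = 1
t15 = t12 NAND t11 = 1 NAND 1 = 0

t5 = 1  t12 = 1  t15 = 0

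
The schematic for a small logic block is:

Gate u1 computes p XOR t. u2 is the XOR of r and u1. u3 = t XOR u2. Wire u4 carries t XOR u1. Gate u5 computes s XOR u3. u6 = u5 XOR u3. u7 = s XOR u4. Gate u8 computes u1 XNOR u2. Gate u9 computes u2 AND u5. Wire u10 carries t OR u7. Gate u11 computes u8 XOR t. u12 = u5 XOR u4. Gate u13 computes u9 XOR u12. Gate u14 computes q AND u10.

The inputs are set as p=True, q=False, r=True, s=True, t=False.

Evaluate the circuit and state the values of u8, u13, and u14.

u1 = p XOR t = True XOR False = True
u2 = r XOR u1 = True XOR True = False
u3 = t XOR u2 = False XOR False = False
u4 = t XOR u1 = False XOR True = True
u5 = s XOR u3 = True XOR False = True
u7 = s XOR u4 = True XOR True = False
u8 = u1 XNOR u2 = True XNOR False = False
u9 = u2 AND u5 = False AND True = False
u10 = t OR u7 = False OR False = False
u12 = u5 XOR u4 = True XOR True = False
u13 = u9 XOR u12 = False XOR False = False
u14 = q AND u10 = False AND False = False

u8 = False, u13 = False, u14 = False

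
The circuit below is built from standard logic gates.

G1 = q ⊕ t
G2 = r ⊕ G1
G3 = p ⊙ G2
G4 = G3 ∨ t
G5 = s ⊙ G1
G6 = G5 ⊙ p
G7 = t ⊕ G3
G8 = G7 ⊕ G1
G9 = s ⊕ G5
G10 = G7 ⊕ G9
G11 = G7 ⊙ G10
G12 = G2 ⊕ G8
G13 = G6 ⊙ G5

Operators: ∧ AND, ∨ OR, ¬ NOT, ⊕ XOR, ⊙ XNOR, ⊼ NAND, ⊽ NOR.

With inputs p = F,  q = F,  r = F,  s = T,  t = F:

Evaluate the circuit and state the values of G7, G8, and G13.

G1 = q XOR t = F XOR F = F
G2 = r XOR G1 = F XOR F = F
G3 = p XNOR G2 = F XNOR F = T
G5 = s XNOR G1 = T XNOR F = F
G6 = G5 XNOR p = F XNOR F = T
G7 = t XOR G3 = F XOR T = T
G8 = G7 XOR G1 = T XOR F = T
G13 = G6 XNOR G5 = T XNOR F = F

G7 = T  G8 = T  G13 = F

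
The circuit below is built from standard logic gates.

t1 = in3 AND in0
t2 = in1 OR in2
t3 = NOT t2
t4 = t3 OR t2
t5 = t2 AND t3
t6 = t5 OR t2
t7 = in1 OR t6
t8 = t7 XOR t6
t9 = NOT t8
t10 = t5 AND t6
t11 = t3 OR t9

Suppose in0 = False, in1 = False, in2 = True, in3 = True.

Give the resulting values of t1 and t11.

t1 = False, t11 = True

t1 = in3 AND in0 = True AND False = False
t2 = in1 OR in2 = False OR True = True
t3 = NOT t2 = NOT True = False
t5 = t2 AND t3 = True AND False = False
t6 = t5 OR t2 = False OR True = True
t7 = in1 OR t6 = False OR True = True
t8 = t7 XOR t6 = True XOR True = False
t9 = NOT t8 = NOT False = True
t11 = t3 OR t9 = False OR True = True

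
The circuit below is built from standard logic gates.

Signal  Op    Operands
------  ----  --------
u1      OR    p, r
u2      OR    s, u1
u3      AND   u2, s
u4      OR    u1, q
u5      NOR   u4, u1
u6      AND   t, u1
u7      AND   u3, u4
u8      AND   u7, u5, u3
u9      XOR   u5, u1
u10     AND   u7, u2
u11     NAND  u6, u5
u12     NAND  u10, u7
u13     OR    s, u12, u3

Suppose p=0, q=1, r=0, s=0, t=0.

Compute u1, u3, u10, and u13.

u1 = p OR r = 0 OR 0 = 0
u2 = s OR u1 = 0 OR 0 = 0
u3 = u2 AND s = 0 AND 0 = 0
u4 = u1 OR q = 0 OR 1 = 1
u7 = u3 AND u4 = 0 AND 1 = 0
u10 = u7 AND u2 = 0 AND 0 = 0
u12 = u10 NAND u7 = 0 NAND 0 = 1
u13 = s OR u12 OR u3 = 0 OR 1 OR 0 = 1

u1 = 0  u3 = 0  u10 = 0  u13 = 1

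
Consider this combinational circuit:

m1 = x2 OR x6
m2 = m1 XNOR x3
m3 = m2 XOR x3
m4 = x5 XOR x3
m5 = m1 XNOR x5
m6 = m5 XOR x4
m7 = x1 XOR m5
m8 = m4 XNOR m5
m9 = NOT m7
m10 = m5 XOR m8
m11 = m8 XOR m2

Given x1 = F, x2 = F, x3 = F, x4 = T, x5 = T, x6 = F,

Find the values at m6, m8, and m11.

m6 = T, m8 = F, m11 = T

m1 = x2 OR x6 = F OR F = F
m2 = m1 XNOR x3 = F XNOR F = T
m4 = x5 XOR x3 = T XOR F = T
m5 = m1 XNOR x5 = F XNOR T = F
m6 = m5 XOR x4 = F XOR T = T
m8 = m4 XNOR m5 = T XNOR F = F
m11 = m8 XOR m2 = F XOR T = T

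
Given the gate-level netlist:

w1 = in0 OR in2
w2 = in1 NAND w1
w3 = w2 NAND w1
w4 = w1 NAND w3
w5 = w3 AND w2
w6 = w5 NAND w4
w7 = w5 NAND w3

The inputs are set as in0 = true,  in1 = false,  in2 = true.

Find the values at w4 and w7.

w4 = true  w7 = true

w1 = in0 OR in2 = true OR true = true
w2 = in1 NAND w1 = false NAND true = true
w3 = w2 NAND w1 = true NAND true = false
w4 = w1 NAND w3 = true NAND false = true
w5 = w3 AND w2 = false AND true = false
w7 = w5 NAND w3 = false NAND false = true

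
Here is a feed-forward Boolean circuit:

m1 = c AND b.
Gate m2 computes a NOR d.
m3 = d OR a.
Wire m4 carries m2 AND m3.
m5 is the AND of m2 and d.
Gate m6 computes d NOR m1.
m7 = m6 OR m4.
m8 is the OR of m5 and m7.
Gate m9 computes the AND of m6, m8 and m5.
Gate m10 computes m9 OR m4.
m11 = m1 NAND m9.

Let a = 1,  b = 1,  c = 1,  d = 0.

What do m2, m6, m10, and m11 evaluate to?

m2 = 0; m6 = 0; m10 = 0; m11 = 1

m1 = c AND b = 1 AND 1 = 1
m2 = a NOR d = 1 NOR 0 = 0
m3 = d OR a = 0 OR 1 = 1
m4 = m2 AND m3 = 0 AND 1 = 0
m5 = m2 AND d = 0 AND 0 = 0
m6 = d NOR m1 = 0 NOR 1 = 0
m7 = m6 OR m4 = 0 OR 0 = 0
m8 = m5 OR m7 = 0 OR 0 = 0
m9 = m6 AND m8 AND m5 = 0 AND 0 AND 0 = 0
m10 = m9 OR m4 = 0 OR 0 = 0
m11 = m1 NAND m9 = 1 NAND 0 = 1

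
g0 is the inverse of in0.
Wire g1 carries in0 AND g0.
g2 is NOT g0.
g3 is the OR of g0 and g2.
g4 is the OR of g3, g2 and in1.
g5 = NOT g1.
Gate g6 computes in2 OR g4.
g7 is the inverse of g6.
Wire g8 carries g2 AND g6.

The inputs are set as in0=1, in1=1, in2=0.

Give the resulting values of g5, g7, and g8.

g5 = 1  g7 = 0  g8 = 1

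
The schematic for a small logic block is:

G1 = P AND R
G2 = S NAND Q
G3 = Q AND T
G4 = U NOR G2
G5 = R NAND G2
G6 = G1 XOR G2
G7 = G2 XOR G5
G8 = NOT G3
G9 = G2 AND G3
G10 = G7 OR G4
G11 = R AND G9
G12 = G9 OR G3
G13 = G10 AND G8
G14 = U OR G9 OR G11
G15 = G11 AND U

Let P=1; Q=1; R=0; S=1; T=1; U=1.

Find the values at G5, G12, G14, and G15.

G2 = S NAND Q = 1 NAND 1 = 0
G3 = Q AND T = 1 AND 1 = 1
G5 = R NAND G2 = 0 NAND 0 = 1
G9 = G2 AND G3 = 0 AND 1 = 0
G11 = R AND G9 = 0 AND 0 = 0
G12 = G9 OR G3 = 0 OR 1 = 1
G14 = U OR G9 OR G11 = 1 OR 0 OR 0 = 1
G15 = G11 AND U = 0 AND 1 = 0

G5 = 1, G12 = 1, G14 = 1, G15 = 0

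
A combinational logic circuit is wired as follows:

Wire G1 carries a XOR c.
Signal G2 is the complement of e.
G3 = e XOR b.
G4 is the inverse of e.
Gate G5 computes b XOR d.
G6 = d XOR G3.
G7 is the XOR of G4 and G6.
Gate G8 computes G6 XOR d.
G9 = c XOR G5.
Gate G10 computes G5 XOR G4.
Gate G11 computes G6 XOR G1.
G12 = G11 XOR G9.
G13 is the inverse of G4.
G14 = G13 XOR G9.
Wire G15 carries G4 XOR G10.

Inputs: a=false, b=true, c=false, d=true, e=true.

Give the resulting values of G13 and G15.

G13 = true; G15 = false

G4 = NOT e = NOT true = false
G5 = b XOR d = true XOR true = false
G10 = G5 XOR G4 = false XOR false = false
G13 = NOT G4 = NOT false = true
G15 = G4 XOR G10 = false XOR false = false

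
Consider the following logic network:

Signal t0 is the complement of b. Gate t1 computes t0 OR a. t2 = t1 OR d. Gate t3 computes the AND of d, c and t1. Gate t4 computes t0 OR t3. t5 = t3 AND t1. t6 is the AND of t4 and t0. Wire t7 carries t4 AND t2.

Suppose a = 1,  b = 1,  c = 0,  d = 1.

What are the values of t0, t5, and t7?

t0 = 0, t5 = 0, t7 = 0

t0 = NOT b = NOT 1 = 0
t1 = t0 OR a = 0 OR 1 = 1
t2 = t1 OR d = 1 OR 1 = 1
t3 = d AND c AND t1 = 1 AND 0 AND 1 = 0
t4 = t0 OR t3 = 0 OR 0 = 0
t5 = t3 AND t1 = 0 AND 1 = 0
t7 = t4 AND t2 = 0 AND 1 = 0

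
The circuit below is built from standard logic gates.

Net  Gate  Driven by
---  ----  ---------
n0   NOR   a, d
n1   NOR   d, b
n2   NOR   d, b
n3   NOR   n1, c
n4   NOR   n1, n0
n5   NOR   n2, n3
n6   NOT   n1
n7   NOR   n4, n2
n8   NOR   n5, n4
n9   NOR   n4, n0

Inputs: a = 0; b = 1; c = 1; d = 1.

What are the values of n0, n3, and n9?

n0 = 0  n3 = 0  n9 = 0

n0 = a NOR d = 0 NOR 1 = 0
n1 = d NOR b = 1 NOR 1 = 0
n3 = n1 NOR c = 0 NOR 1 = 0
n4 = n1 NOR n0 = 0 NOR 0 = 1
n9 = n4 NOR n0 = 1 NOR 0 = 0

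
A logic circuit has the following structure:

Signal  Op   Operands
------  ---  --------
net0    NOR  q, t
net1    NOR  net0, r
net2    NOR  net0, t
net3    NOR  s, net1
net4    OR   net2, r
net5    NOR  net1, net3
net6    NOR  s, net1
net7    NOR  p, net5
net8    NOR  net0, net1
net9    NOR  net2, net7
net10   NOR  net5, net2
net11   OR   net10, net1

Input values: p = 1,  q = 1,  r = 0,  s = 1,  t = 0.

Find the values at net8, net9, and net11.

net0 = q NOR t = 1 NOR 0 = 0
net1 = net0 NOR r = 0 NOR 0 = 1
net2 = net0 NOR t = 0 NOR 0 = 1
net3 = s NOR net1 = 1 NOR 1 = 0
net5 = net1 NOR net3 = 1 NOR 0 = 0
net7 = p NOR net5 = 1 NOR 0 = 0
net8 = net0 NOR net1 = 0 NOR 1 = 0
net9 = net2 NOR net7 = 1 NOR 0 = 0
net10 = net5 NOR net2 = 0 NOR 1 = 0
net11 = net10 OR net1 = 0 OR 1 = 1

net8 = 0, net9 = 0, net11 = 1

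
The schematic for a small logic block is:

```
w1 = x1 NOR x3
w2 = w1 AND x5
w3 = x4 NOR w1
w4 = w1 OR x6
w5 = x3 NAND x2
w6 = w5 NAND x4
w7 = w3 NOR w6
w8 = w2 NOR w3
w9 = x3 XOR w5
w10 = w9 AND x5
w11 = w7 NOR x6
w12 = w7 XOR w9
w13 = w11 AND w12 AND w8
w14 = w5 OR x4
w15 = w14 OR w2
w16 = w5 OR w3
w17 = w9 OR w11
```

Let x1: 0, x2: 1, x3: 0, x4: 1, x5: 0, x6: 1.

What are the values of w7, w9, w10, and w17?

w7 = 1  w9 = 1  w10 = 0  w17 = 1

w1 = x1 NOR x3 = 0 NOR 0 = 1
w3 = x4 NOR w1 = 1 NOR 1 = 0
w5 = x3 NAND x2 = 0 NAND 1 = 1
w6 = w5 NAND x4 = 1 NAND 1 = 0
w7 = w3 NOR w6 = 0 NOR 0 = 1
w9 = x3 XOR w5 = 0 XOR 1 = 1
w10 = w9 AND x5 = 1 AND 0 = 0
w11 = w7 NOR x6 = 1 NOR 1 = 0
w17 = w9 OR w11 = 1 OR 0 = 1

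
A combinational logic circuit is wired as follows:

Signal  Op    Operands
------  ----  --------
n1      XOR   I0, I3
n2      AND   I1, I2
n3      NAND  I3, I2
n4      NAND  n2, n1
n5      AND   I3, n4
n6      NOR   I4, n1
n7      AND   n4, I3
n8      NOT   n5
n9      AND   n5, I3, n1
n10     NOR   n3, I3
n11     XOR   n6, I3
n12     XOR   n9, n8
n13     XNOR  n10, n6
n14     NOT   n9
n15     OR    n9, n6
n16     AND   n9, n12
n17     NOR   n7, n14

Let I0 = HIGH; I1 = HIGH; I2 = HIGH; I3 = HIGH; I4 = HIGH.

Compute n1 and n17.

n1 = I0 XOR I3 = HIGH XOR HIGH = LOW
n2 = I1 AND I2 = HIGH AND HIGH = HIGH
n4 = n2 NAND n1 = HIGH NAND LOW = HIGH
n5 = I3 AND n4 = HIGH AND HIGH = HIGH
n7 = n4 AND I3 = HIGH AND HIGH = HIGH
n9 = n5 AND I3 AND n1 = HIGH AND HIGH AND LOW = LOW
n14 = NOT n9 = NOT LOW = HIGH
n17 = n7 NOR n14 = HIGH NOR HIGH = LOW

n1 = LOW, n17 = LOW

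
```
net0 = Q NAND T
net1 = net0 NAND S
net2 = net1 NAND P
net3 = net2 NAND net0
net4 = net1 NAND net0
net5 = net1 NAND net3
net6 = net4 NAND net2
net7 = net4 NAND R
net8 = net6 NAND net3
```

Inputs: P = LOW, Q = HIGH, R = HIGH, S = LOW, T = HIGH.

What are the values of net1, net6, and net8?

net0 = Q NAND T = HIGH NAND HIGH = LOW
net1 = net0 NAND S = LOW NAND LOW = HIGH
net2 = net1 NAND P = HIGH NAND LOW = HIGH
net3 = net2 NAND net0 = HIGH NAND LOW = HIGH
net4 = net1 NAND net0 = HIGH NAND LOW = HIGH
net6 = net4 NAND net2 = HIGH NAND HIGH = LOW
net8 = net6 NAND net3 = LOW NAND HIGH = HIGH

net1 = HIGH; net6 = LOW; net8 = HIGH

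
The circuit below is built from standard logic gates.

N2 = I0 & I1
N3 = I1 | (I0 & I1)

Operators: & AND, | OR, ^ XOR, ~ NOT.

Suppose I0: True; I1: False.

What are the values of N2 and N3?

N2 = False, N3 = False

N2 = True & False = False
N3 = False | (True & False) = False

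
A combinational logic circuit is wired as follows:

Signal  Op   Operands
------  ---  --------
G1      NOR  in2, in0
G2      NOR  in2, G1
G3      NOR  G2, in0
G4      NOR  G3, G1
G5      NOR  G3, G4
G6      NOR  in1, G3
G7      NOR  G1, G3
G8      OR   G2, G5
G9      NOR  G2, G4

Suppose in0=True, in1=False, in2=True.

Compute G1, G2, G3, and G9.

G1 = in2 NOR in0 = True NOR True = False
G2 = in2 NOR G1 = True NOR False = False
G3 = G2 NOR in0 = False NOR True = False
G4 = G3 NOR G1 = False NOR False = True
G9 = G2 NOR G4 = False NOR True = False

G1 = False, G2 = False, G3 = False, G9 = False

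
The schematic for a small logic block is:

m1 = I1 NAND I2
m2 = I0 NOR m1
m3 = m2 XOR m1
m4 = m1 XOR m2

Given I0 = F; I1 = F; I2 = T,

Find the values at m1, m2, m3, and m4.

m1 = T  m2 = F  m3 = T  m4 = T

m1 = I1 NAND I2 = F NAND T = T
m2 = I0 NOR m1 = F NOR T = F
m3 = m2 XOR m1 = F XOR T = T
m4 = m1 XOR m2 = T XOR F = T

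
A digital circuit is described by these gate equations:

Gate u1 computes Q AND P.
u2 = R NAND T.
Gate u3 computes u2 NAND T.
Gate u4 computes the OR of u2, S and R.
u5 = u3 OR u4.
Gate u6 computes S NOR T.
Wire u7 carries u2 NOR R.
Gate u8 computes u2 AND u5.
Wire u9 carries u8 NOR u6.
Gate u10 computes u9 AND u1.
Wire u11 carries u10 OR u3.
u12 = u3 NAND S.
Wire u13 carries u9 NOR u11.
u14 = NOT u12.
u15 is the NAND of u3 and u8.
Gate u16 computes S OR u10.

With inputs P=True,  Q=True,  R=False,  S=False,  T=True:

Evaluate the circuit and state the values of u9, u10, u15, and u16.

u1 = Q AND P = True AND True = True
u2 = R NAND T = False NAND True = True
u3 = u2 NAND T = True NAND True = False
u4 = u2 OR S OR R = True OR False OR False = True
u5 = u3 OR u4 = False OR True = True
u6 = S NOR T = False NOR True = False
u8 = u2 AND u5 = True AND True = True
u9 = u8 NOR u6 = True NOR False = False
u10 = u9 AND u1 = False AND True = False
u15 = u3 NAND u8 = False NAND True = True
u16 = S OR u10 = False OR False = False

u9 = False; u10 = False; u15 = True; u16 = False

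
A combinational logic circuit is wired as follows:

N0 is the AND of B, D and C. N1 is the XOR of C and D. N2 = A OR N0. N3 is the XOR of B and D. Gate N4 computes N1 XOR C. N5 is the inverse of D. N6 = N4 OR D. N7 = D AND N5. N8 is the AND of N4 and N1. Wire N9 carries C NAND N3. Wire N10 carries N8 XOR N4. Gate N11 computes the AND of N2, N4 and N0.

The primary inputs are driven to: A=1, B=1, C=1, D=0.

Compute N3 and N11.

N3 = 1  N11 = 0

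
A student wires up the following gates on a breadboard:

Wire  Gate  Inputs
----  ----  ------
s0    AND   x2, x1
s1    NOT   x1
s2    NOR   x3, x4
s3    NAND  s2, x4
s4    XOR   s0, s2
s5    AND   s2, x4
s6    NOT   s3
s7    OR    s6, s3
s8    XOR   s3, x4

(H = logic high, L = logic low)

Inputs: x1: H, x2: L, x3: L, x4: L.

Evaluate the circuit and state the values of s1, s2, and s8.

s1 = L, s2 = H, s8 = H

s1 = NOT x1 = NOT H = L
s2 = x3 NOR x4 = L NOR L = H
s3 = s2 NAND x4 = H NAND L = H
s8 = s3 XOR x4 = H XOR L = H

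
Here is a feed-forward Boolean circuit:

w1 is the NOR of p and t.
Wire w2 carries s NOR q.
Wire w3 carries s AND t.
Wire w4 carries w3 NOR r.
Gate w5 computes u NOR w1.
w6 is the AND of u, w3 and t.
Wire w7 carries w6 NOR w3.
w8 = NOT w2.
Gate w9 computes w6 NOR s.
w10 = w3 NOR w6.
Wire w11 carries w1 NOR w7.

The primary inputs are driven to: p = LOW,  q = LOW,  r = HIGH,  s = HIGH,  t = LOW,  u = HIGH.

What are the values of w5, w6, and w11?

w1 = p NOR t = LOW NOR LOW = HIGH
w3 = s AND t = HIGH AND LOW = LOW
w5 = u NOR w1 = HIGH NOR HIGH = LOW
w6 = u AND w3 AND t = HIGH AND LOW AND LOW = LOW
w7 = w6 NOR w3 = LOW NOR LOW = HIGH
w11 = w1 NOR w7 = HIGH NOR HIGH = LOW

w5 = LOW  w6 = LOW  w11 = LOW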